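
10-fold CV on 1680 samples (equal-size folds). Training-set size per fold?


Fold size = 1680/10 = 168
Training per fold = 1680 - 168 = 1512

1512


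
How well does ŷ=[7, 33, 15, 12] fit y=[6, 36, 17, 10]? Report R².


ȳ = 17.25
SS_res = Σ(y-ŷ)² = 18
SS_tot = Σ(y-ȳ)² = 530.75
R² = 1 - SS_res/SS_tot = 1 - 0.0339 = 0.9661

0.9661


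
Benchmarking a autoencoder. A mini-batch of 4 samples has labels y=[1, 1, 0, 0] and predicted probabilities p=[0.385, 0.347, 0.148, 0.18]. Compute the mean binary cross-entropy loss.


L[0] = -ln(0.385) = 0.9545
L[1] = -ln(0.347) = 1.0584
L[2] = -ln(1-0.148) = -ln(0.852) = 0.1602
L[3] = -ln(1-0.18) = -ln(0.82) = 0.1985
mean = (0.9545 + 1.0584 + 0.1602 + 0.1985)/4 = 0.5929

0.5929


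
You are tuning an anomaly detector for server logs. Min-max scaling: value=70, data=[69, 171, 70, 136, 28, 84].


min=28, max=171
(70-28)/(171-28) = 42/143 = 0.2937

0.2937


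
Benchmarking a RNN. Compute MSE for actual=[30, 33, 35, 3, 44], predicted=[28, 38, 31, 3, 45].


Squared errors: (30-28)²=4, (33-38)²=25, (35-31)²=16, (3-3)²=0, (44-45)²=1
Sum = 46
MSE = 46/5 = 46/5

46/5


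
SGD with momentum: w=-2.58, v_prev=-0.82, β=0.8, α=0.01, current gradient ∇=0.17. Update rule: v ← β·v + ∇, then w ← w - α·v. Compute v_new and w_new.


v_new = 0.8·-0.82 + 0.17 = -0.656 + 0.17 = -0.486
w_new = -2.58 - 0.01·-0.486 = -2.58 + 0.00486 = -2.57514

v_new=-0.486, w_new=-2.57514


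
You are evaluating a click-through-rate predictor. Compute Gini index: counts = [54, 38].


Probabilities: [54/92, 38/92] ≈ [0.587, 0.413]
Σpᵢ² = (2916 + 1444)/92² = 4360/8464
Gini = 1 - Σpᵢ² = 1 - 4360/8464 = 0.4849

0.4849


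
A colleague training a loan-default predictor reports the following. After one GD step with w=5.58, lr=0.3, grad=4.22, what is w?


w_new = w - α·∇
= 5.58 - 0.3·4.22
= 5.58 - 1.266
= 4.314

4.314


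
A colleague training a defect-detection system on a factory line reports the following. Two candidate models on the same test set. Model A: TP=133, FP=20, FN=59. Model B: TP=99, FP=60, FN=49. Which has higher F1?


Model A: P=133/153=0.8693, R=133/192=0.6927, F1=2PR/(P+R)=2TP/(2TP+FP+FN)=266/345=0.771
Model B: P=99/159=0.6226, R=99/148=0.6689, F1=2PR/(P+R)=2TP/(2TP+FP+FN)=198/307=0.645
0.771 > 0.645 → Model A

Model A


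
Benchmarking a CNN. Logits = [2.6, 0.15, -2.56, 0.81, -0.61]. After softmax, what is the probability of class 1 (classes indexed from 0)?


Exponentials: e^2.6=13.4637, e^0.15=1.1618, e^-2.56=0.0773, e^0.81=2.2479, e^-0.61=0.5434
Sum = 17.4941
Softmax = [0.7696, 0.0664, 0.0044, 0.1285, 0.0311]
p[1] = 1.1618/17.4941 = 0.0664

0.0664


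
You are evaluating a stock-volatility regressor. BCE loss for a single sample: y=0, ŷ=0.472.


BCE = -[y·ln(p) + (1-y)·ln(1-p)]
= -0 - 1·ln(1-0.472)
= -ln(0.528) = 0.6387

0.6387


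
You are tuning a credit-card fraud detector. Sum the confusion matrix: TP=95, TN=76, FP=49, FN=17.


Total = TP + TN + FP + FN
= 95 + 76 + 49 + 17
= 237
(Predicted positive: 144, predicted negative: 93)

237


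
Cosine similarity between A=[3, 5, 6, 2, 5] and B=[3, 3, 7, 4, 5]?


A·B = 3·3 + 5·3 + 6·7 + 2·4 + 5·5 = 99
‖A‖ = √99 = 9.9499, ‖B‖ = √108 = 10.3923
cos = 99/(√99·√108) = 99/√10692 = 0.9574

0.9574


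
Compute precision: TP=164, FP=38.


Precision = TP/(TP+FP)
= 164/(164+38)
= 164/202 = 81.19%

81.19%


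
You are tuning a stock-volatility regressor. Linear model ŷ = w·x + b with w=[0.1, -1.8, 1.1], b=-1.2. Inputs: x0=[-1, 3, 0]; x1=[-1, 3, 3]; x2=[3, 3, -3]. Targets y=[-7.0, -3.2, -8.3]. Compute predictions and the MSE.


ŷ0 = (0.1)·(-1) + (-1.8)·(3) + (1.1)·(0) - 1.2 = -6.7
ŷ1 = (0.1)·(-1) + (-1.8)·(3) + (1.1)·(3) - 1.2 = -3.4
ŷ2 = (0.1)·(3) + (-1.8)·(3) + (1.1)·(-3) - 1.2 = -9.6
errors² = [0.09, 0.04, 1.69]
MSE = 1.8200/3 = 0.6067

0.6067


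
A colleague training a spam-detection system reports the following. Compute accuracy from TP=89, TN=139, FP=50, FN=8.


Accuracy = (TP+TN)/(TP+TN+FP+FN)
= (89+139)/(286)
= 228/286 = 79.72%

79.72%


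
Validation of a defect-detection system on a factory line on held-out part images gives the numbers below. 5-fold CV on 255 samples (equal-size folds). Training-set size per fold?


Fold size = 255/5 = 51
Training per fold = 255 - 51 = 204

204


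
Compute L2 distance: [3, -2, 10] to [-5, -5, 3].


d = √((3+ 5)² + (-2+ 5)² + (10-3)²)
  = √(64 + 9 + 49)
  = √122 = 11.0454

11.0454


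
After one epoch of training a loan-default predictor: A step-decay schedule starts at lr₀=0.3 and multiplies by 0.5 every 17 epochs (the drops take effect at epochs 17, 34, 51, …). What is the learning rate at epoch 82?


n_drops = ⌊82/17⌋ = 4
lr = 0.3·0.5^4 = 0.3·0.0625 = 0.01875

0.01875


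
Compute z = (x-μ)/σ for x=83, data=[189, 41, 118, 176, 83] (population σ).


μ = 121.4, σ = 55.6798
z = (83 - 121.4)/55.6798 = -0.6897

-0.6897


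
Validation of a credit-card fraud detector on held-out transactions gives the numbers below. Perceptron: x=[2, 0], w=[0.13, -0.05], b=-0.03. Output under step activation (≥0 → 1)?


z = (2)·(0.13) + (0)·(-0.05) - 0.03
  = 0.23
step(z) = 1 (z≥0)

1


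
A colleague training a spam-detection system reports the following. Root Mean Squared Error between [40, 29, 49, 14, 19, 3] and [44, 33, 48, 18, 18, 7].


MSE = 66/6 = 11
RMSE = √(66/6) = 3.3166

3.3166


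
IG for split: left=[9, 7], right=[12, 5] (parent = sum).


Parent = [21, 12], H_parent = 0.9457
H_left = 0.9887 (n=16), H_right = 0.874 (n=17)
H_children = (16/33)·0.9887 + (17/33)·0.874 = 0.9296
IG = 0.9457 - 0.9296 = 0.0161

0.0161


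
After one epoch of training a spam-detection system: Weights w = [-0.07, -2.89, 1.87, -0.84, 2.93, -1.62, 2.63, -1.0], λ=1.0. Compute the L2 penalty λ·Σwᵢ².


‖w‖₂² = (-0.07)² + (-2.89)² + (1.87)² + (-0.84)² + (2.93)² + (-1.62)² + (2.63)² + (-1.0)²
     = 0.0049 + 8.3521 + 3.4969 + 0.7056 + 8.5849 + 2.6244 + 6.9169 + 1
     = 31.6857
λ·‖w‖₂² = 1.0·31.6857 = 31.6857

31.6857


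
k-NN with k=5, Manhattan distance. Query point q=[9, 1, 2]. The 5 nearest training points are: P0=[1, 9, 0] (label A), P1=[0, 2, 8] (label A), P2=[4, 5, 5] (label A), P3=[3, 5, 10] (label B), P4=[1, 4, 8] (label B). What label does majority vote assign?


d(q,P0) = 18  (label A)
d(q,P1) = 16  (label A)
d(q,P2) = 12  (label A)
d(q,P3) = 18  (label B)
d(q,P4) = 17  (label B)
Votes: A=3, B=2
Majority → A

A


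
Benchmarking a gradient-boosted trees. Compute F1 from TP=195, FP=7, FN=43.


Precision = 195/202 = 0.9653
Recall = 195/238 = 0.8193
F1 = 2·P·R/(P+R) = 2·TP/(2·TP+FP+FN) = 390/(390+7+43) = 390/440 = 0.8864

0.8864


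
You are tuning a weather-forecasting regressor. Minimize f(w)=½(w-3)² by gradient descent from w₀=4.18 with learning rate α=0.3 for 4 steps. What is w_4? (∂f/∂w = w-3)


step 1: grad = 4.18-3 = 1.18; w = 4.18 - 0.3·(1.18) = 3.826
step 2: grad = 3.826-3 = 0.826; w = 3.826 - 0.3·(0.826) = 3.5782
step 3: grad = 3.5782-3 = 0.5782; w = 3.5782 - 0.3·(0.5782) = 3.40474
step 4: grad = 3.40474-3 = 0.40474; w = 3.40474 - 0.3·(0.40474) = 3.283318

3.283318


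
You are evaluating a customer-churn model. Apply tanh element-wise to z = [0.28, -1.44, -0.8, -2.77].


tanh(0.28) = 0.2729
tanh(-1.44) = -0.8937
tanh(-0.8) = -0.664
tanh(-2.77) = -0.9922
result = [0.2729, -0.8937, -0.664, -0.9922]

[0.2729, -0.8937, -0.664, -0.9922]


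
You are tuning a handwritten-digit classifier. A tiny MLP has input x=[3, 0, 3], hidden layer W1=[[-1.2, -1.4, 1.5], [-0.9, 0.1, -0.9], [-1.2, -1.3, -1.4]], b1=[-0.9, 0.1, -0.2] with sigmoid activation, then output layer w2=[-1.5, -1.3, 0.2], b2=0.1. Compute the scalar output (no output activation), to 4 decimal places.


z1[0] = (-1.2)·(3) + (-1.4)·(0) + (1.5)·(3) - 0.9 = 0.0
z1[1] = (-0.9)·(3) + (0.1)·(0) + (-0.9)·(3) + 0.1 = -5.3
z1[2] = (-1.2)·(3) + (-1.3)·(0) + (-1.4)·(3) - 0.2 = -8.0
h = sigmoid(z1) = [0.5, 0.005, 0.0003]
output = (-1.5)·(0.5) + (-1.3)·(0.005) + (0.2)·(0.0003) + 0.1 = -0.6564

-0.6564


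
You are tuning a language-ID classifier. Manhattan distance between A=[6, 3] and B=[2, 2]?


d = |6-2| + |3-2|
  = 4 + 1
  = 5

5


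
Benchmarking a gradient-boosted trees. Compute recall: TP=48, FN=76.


Recall = TP/(TP+FN)
= 48/(48+76)
= 48/124 = 38.71%

38.71%


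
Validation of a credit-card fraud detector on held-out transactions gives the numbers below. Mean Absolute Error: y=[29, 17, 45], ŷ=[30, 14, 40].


Absolute errors: |29-30|=1, |17-14|=3, |45-40|=5
Sum = 9
MAE = 9/3 = 3

3


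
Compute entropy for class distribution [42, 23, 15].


Probabilities: [42/80, 23/80, 15/80] ≈ [0.525, 0.2875, 0.1875]
H = -((42/80)·log₂(42/80) + (23/80)·log₂(23/80) + (15/80)·log₂(15/80))
  = 1.4579 bits

1.4579 bits


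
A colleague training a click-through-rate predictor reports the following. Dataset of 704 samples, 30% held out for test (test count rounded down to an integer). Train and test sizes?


Test = ⌊704·30/100⌋ = 211
Train = 704 - 211 = 493

Train: 493, Test: 211


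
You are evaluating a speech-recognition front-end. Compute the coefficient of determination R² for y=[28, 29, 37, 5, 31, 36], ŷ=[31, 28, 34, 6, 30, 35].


ȳ = 27.6667
SS_res = Σ(y-ŷ)² = 22
SS_tot = Σ(y-ȳ)² = 683.33
R² = 1 - SS_res/SS_tot = 1 - 0.0322 = 0.9678

0.9678


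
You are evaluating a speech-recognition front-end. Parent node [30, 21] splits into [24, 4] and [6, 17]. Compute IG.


Parent = [30, 21], H_parent = 0.9774
H_left = 0.5917 (n=28), H_right = 0.8281 (n=23)
H_children = (28/51)·0.5917 + (23/51)·0.8281 = 0.6983
IG = 0.9774 - 0.6983 = 0.2791

0.2791


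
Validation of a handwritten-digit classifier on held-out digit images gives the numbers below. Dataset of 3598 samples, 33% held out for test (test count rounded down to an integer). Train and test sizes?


Test = ⌊3598·33/100⌋ = 1187
Train = 3598 - 1187 = 2411

Train: 2411, Test: 1187


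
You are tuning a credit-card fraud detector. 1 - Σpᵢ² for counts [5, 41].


Probabilities: [5/46, 41/46] ≈ [0.1087, 0.8913]
Σpᵢ² = (25 + 1681)/46² = 1706/2116
Gini = 1 - Σpᵢ² = 1 - 1706/2116 = 0.1938

0.1938


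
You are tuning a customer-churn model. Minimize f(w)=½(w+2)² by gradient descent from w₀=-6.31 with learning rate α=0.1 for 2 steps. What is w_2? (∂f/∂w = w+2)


step 1: grad = -6.31+2 = -4.31; w = -6.31 - 0.1·(-4.31) = -5.879
step 2: grad = -5.879+2 = -3.879; w = -5.879 - 0.1·(-3.879) = -5.4911

-5.4911


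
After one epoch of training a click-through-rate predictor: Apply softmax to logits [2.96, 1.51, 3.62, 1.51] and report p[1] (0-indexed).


Exponentials: e^2.96=19.298, e^1.51=4.5267, e^3.62=37.3376, e^1.51=4.5267
Sum = 65.689
Softmax = [0.2938, 0.0689, 0.5684, 0.0689]
p[1] = 4.5267/65.689 = 0.0689

0.0689


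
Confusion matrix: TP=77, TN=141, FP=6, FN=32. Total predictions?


Total = TP + TN + FP + FN
= 77 + 141 + 6 + 32
= 256
(Predicted positive: 83, predicted negative: 173)

256


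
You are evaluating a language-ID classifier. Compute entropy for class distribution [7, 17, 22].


Probabilities: [7/46, 17/46, 22/46] ≈ [0.1522, 0.3696, 0.4783]
H = -((7/46)·log₂(7/46) + (17/46)·log₂(17/46) + (22/46)·log₂(22/46))
  = 1.453 bits

1.453 bits


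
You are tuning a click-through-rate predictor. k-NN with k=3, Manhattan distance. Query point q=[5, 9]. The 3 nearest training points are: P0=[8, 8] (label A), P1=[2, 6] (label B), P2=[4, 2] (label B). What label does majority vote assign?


d(q,P0) = 4  (label A)
d(q,P1) = 6  (label B)
d(q,P2) = 8  (label B)
Votes: A=1, B=2
Majority → B

B


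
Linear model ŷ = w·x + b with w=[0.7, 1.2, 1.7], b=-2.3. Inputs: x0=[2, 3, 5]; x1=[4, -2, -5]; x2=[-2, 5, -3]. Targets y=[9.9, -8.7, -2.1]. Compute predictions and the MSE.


ŷ0 = (0.7)·(2) + (1.2)·(3) + (1.7)·(5) - 2.3 = 11.2
ŷ1 = (0.7)·(4) + (1.2)·(-2) + (1.7)·(-5) - 2.3 = -10.4
ŷ2 = (0.7)·(-2) + (1.2)·(5) + (1.7)·(-3) - 2.3 = -2.8
errors² = [1.69, 2.89, 0.49]
MSE = 5.0700/3 = 1.69

1.69


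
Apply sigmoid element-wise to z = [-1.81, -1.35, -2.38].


σ(-1.81) = 1/(1+e^1.81) = 0.1406
σ(-1.35) = 1/(1+e^1.35) = 0.2059
σ(-2.38) = 1/(1+e^2.38) = 0.0847
result = [0.1406, 0.2059, 0.0847]

[0.1406, 0.2059, 0.0847]


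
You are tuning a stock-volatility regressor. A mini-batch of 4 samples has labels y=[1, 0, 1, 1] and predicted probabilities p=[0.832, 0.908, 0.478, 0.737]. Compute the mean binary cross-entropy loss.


L[0] = -ln(0.832) = 0.1839
L[1] = -ln(1-0.908) = -ln(0.092) = 2.386
L[2] = -ln(0.478) = 0.7381
L[3] = -ln(0.737) = 0.3052
mean = (0.1839 + 2.386 + 0.7381 + 0.3052)/4 = 0.9033

0.9033


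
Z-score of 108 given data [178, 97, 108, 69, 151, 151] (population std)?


μ = 125.6667, σ = 37.3437
z = (108 - 125.6667)/37.3437 = -0.4731

-0.4731


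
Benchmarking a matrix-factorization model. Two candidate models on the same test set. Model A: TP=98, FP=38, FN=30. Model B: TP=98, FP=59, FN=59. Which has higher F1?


Model A: P=98/136=0.7206, R=98/128=0.7656, F1=2PR/(P+R)=2TP/(2TP+FP+FN)=196/264=0.7424
Model B: P=98/157=0.6242, R=98/157=0.6242, F1=2PR/(P+R)=2TP/(2TP+FP+FN)=196/314=0.6242
0.7424 > 0.6242 → Model A

Model A


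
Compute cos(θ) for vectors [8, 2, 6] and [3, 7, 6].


A·B = 8·3 + 2·7 + 6·6 = 74
‖A‖ = √104 = 10.198, ‖B‖ = √94 = 9.6954
cos = 74/(√104·√94) = 74/√9776 = 0.7484

0.7484


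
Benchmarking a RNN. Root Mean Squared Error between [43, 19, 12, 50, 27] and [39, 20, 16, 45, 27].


MSE = 58/5 = 11.6
RMSE = √(58/5) = 3.4059

3.4059


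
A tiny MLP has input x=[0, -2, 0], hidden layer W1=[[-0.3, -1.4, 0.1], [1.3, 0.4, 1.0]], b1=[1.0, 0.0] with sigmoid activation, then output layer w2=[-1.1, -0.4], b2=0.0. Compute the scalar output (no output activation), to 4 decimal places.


z1[0] = (-0.3)·(0) + (-1.4)·(-2) + (0.1)·(0) + 1.0 = 3.8
z1[1] = (1.3)·(0) + (0.4)·(-2) + (1.0)·(0) + 0.0 = -0.8
h = sigmoid(z1) = [0.9781, 0.31]
output = (-1.1)·(0.9781) + (-0.4)·(0.31) + 0.0 = -1.1999

-1.1999


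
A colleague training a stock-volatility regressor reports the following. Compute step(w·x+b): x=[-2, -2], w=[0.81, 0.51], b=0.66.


z = (-2)·(0.81) + (-2)·(0.51) + 0.66
  = -1.98
step(z) = 0 (z<0)

0


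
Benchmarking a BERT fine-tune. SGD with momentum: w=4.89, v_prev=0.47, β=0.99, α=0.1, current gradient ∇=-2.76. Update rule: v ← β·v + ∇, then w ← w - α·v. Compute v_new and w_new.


v_new = 0.99·0.47 - 2.76 = 0.4653 - 2.76 = -2.2947
w_new = 4.89 - 0.1·-2.2947 = 4.89 + 0.22947 = 5.11947

v_new=-2.2947, w_new=5.11947


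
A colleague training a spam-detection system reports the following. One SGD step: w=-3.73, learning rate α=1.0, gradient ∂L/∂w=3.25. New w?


w_new = w - α·∇
= -3.73 - 1.0·3.25
= -3.73 - 3.25
= -6.98

-6.98


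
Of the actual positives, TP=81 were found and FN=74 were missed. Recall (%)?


Recall = TP/(TP+FN)
= 81/(81+74)
= 81/155 = 52.26%

52.26%


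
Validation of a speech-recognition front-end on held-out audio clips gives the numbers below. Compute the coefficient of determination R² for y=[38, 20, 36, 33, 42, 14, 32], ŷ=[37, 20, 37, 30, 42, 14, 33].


ȳ = 30.7143
SS_res = Σ(y-ŷ)² = 12
SS_tot = Σ(y-ȳ)² = 609.43
R² = 1 - SS_res/SS_tot = 1 - 0.0197 = 0.9803

0.9803


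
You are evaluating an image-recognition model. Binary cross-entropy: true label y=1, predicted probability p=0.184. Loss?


BCE = -[y·ln(p) + (1-y)·ln(1-p)]
= -1·ln(0.184) - 0
= -ln(0.184) = 1.6928

1.6928


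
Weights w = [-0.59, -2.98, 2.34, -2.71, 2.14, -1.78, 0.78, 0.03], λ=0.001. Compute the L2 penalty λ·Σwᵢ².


‖w‖₂² = (-0.59)² + (-2.98)² + (2.34)² + (-2.71)² + (2.14)² + (-1.78)² + (0.78)² + (0.03)²
     = 0.3481 + 8.8804 + 5.4756 + 7.3441 + 4.5796 + 3.1684 + 0.6084 + 0.0009
     = 30.4055
λ·‖w‖₂² = 0.001·30.4055 = 0.030406

0.030406


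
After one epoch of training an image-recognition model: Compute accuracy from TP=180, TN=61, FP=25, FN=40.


Accuracy = (TP+TN)/(TP+TN+FP+FN)
= (180+61)/(306)
= 241/306 = 78.76%

78.76%


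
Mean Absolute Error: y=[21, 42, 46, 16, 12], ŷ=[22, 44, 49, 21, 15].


Absolute errors: |21-22|=1, |42-44|=2, |46-49|=3, |16-21|=5, |12-15|=3
Sum = 14
MAE = 14/5 = 14/5

14/5


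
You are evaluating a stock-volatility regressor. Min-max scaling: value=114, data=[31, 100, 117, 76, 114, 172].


min=31, max=172
(114-31)/(172-31) = 83/141 = 0.5887

0.5887


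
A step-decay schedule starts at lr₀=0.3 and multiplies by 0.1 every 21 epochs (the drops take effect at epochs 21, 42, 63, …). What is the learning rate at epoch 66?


n_drops = ⌊66/21⌋ = 3
lr = 0.3·0.1^3 = 0.3·0.001 = 0.0003

0.0003


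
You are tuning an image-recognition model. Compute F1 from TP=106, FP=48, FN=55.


Precision = 106/154 = 0.6883
Recall = 106/161 = 0.6584
F1 = 2·P·R/(P+R) = 2·TP/(2·TP+FP+FN) = 212/(212+48+55) = 212/315 = 0.673

0.673


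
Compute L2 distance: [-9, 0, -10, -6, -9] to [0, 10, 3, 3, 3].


d = √((-9-0)² + (0-10)² + (-10-3)² + (-6-3)² + (-9-3)²)
  = √(81 + 100 + 169 + 81 + 144)
  = √575 = 23.9792

23.9792


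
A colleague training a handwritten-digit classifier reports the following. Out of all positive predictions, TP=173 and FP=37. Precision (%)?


Precision = TP/(TP+FP)
= 173/(173+37)
= 173/210 = 82.38%

82.38%


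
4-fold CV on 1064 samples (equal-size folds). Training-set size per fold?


Fold size = 1064/4 = 266
Training per fold = 1064 - 266 = 798

798


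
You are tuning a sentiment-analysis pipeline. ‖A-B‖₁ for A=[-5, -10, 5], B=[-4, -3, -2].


d = |-5+ 4| + |-10+ 3| + |5+ 2|
  = 1 + 7 + 7
  = 15

15


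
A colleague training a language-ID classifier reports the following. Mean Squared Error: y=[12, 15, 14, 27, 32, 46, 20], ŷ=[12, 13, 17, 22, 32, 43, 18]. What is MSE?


Squared errors: (12-12)²=0, (15-13)²=4, (14-17)²=9, (27-22)²=25, (32-32)²=0, (46-43)²=9, (20-18)²=4
Sum = 51
MSE = 51/7 = 51/7

51/7


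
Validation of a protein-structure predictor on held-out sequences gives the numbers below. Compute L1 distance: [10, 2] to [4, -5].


d = |10-4| + |2+ 5|
  = 6 + 7
  = 13

13


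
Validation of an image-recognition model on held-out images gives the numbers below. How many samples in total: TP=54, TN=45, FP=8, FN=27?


Total = TP + TN + FP + FN
= 54 + 45 + 8 + 27
= 134
(Predicted positive: 62, predicted negative: 72)

134


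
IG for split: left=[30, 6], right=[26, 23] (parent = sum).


Parent = [56, 29], H_parent = 0.9259
H_left = 0.65 (n=36), H_right = 0.9973 (n=49)
H_children = (36/85)·0.65 + (49/85)·0.9973 = 0.8502
IG = 0.9259 - 0.8502 = 0.0757

0.0757


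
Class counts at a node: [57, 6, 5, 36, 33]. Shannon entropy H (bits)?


Probabilities: [57/137, 6/137, 5/137, 36/137, 33/137] ≈ [0.4161, 0.0438, 0.0365, 0.2628, 0.2409]
H = -((57/137)·log₂(57/137) + (6/137)·log₂(6/137) + (5/137)·log₂(5/137) + (36/137)·log₂(36/137) + (33/137)·log₂(33/137))
  = 1.8997 bits

1.8997 bits


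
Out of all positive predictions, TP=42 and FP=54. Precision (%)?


Precision = TP/(TP+FP)
= 42/(42+54)
= 42/96 = 43.75%

43.75%


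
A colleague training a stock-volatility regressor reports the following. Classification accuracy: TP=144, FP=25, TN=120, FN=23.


Accuracy = (TP+TN)/(TP+TN+FP+FN)
= (144+120)/(312)
= 264/312 = 84.62%

84.62%


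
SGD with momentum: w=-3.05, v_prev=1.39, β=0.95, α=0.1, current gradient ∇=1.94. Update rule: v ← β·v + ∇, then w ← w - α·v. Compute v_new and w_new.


v_new = 0.95·1.39 + 1.94 = 1.3205 + 1.94 = 3.2605
w_new = -3.05 - 0.1·3.2605 = -3.05 - 0.32605 = -3.37605

v_new=3.2605, w_new=-3.37605


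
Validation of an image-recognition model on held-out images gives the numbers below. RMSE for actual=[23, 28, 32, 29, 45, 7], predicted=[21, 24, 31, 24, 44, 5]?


MSE = 51/6 = 8.5
RMSE = √(51/6) = 2.9155

2.9155


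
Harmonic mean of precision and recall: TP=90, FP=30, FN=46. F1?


Precision = 90/120 = 0.75
Recall = 90/136 = 0.6618
F1 = 2·P·R/(P+R) = 2·TP/(2·TP+FP+FN) = 180/(180+30+46) = 180/256 = 0.7031

0.7031


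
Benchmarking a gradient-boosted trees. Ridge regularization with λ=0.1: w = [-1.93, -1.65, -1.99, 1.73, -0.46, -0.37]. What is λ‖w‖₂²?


‖w‖₂² = (-1.93)² + (-1.65)² + (-1.99)² + (1.73)² + (-0.46)² + (-0.37)²
     = 3.7249 + 2.7225 + 3.9601 + 2.9929 + 0.2116 + 0.1369
     = 13.7489
λ·‖w‖₂² = 0.1·13.7489 = 1.37489

1.37489


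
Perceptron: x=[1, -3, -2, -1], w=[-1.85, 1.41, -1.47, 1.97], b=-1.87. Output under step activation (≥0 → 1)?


z = (1)·(-1.85) + (-3)·(1.41) + (-2)·(-1.47) + (-1)·(1.97) - 1.87
  = -6.98
step(z) = 0 (z<0)

0


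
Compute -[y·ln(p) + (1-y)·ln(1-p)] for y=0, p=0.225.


BCE = -[y·ln(p) + (1-y)·ln(1-p)]
= -0 - 1·ln(1-0.225)
= -ln(0.775) = 0.2549

0.2549


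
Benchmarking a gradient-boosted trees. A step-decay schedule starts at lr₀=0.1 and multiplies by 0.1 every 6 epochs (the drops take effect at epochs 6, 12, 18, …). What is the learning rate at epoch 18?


n_drops = ⌊18/6⌋ = 3
lr = 0.1·0.1^3 = 0.1·0.001 = 0.0001

0.0001


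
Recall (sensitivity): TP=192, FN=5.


Recall = TP/(TP+FN)
= 192/(192+5)
= 192/197 = 97.46%

97.46%


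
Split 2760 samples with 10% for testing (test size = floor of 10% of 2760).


Test = ⌊2760·10/100⌋ = 276
Train = 2760 - 276 = 2484

Train: 2484, Test: 276


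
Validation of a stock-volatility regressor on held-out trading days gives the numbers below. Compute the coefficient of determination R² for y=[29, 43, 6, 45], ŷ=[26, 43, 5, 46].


ȳ = 30.75
SS_res = Σ(y-ŷ)² = 11
SS_tot = Σ(y-ȳ)² = 968.75
R² = 1 - SS_res/SS_tot = 1 - 0.0114 = 0.9886

0.9886


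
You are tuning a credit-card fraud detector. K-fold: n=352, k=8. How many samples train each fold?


Fold size = 352/8 = 44
Training per fold = 352 - 44 = 308

308


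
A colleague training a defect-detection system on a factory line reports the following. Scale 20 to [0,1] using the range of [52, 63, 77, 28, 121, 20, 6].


min=6, max=121
(20-6)/(121-6) = 14/115 = 0.1217

0.1217


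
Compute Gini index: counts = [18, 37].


Probabilities: [18/55, 37/55] ≈ [0.3273, 0.6727]
Σpᵢ² = (324 + 1369)/55² = 1693/3025
Gini = 1 - Σpᵢ² = 1 - 1693/3025 = 0.4403

0.4403


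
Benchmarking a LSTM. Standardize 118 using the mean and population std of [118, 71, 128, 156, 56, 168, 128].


μ = 117.8571, σ = 38.1667
z = (118 - 117.8571)/38.1667 = 0.0037

0.0037


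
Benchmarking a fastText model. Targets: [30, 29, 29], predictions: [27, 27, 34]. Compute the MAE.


Absolute errors: |30-27|=3, |29-27|=2, |29-34|=5
Sum = 10
MAE = 10/3 = 10/3

10/3


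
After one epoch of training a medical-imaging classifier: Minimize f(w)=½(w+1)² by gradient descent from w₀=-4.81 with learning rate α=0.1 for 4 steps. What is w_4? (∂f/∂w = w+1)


step 1: grad = -4.81+1 = -3.81; w = -4.81 - 0.1·(-3.81) = -4.429
step 2: grad = -4.429+1 = -3.429; w = -4.429 - 0.1·(-3.429) = -4.0861
step 3: grad = -4.0861+1 = -3.0861; w = -4.0861 - 0.1·(-3.0861) = -3.77749
step 4: grad = -3.77749+1 = -2.77749; w = -3.77749 - 0.1·(-2.77749) = -3.499741

-3.499741


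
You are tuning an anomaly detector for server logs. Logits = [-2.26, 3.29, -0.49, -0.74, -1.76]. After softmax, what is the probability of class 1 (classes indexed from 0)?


Exponentials: e^-2.26=0.1044, e^3.29=26.8429, e^-0.49=0.6126, e^-0.74=0.4771, e^-1.76=0.172
Sum = 28.209
Softmax = [0.0037, 0.9516, 0.0217, 0.0169, 0.0061]
p[1] = 26.8429/28.209 = 0.9516

0.9516


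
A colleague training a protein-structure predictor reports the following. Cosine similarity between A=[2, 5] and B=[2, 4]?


A·B = 2·2 + 5·4 = 24
‖A‖ = √29 = 5.3852, ‖B‖ = √20 = 4.4721
cos = 24/(√29·√20) = 24/√580 = 0.9965

0.9965


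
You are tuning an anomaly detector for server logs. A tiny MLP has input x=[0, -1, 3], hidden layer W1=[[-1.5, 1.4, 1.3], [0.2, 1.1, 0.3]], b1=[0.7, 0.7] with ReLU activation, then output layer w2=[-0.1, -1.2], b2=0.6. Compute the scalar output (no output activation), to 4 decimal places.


z1[0] = (-1.5)·(0) + (1.4)·(-1) + (1.3)·(3) + 0.7 = 3.2
z1[1] = (0.2)·(0) + (1.1)·(-1) + (0.3)·(3) + 0.7 = 0.5
h = ReLU(z1) = [3.2, 0.5]
output = (-0.1)·(3.2) + (-1.2)·(0.5) + 0.6 = -0.32

-0.32


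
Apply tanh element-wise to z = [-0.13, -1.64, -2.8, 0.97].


tanh(-0.13) = -0.1293
tanh(-1.64) = -0.9275
tanh(-2.8) = -0.9926
tanh(0.97) = 0.7487
result = [-0.1293, -0.9275, -0.9926, 0.7487]

[-0.1293, -0.9275, -0.9926, 0.7487]


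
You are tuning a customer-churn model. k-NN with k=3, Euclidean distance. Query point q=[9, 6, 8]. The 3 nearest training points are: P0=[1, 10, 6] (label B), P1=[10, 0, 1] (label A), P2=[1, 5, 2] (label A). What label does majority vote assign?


d(q,P0) = 9.1652  (label B)
d(q,P1) = 9.2736  (label A)
d(q,P2) = 10.0499  (label A)
Votes: A=2, B=1
Majority → A

A


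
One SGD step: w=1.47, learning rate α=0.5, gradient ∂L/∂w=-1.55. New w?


w_new = w - α·∇
= 1.47 - 0.5·-1.55
= 1.47 + 0.775
= 2.245

2.245


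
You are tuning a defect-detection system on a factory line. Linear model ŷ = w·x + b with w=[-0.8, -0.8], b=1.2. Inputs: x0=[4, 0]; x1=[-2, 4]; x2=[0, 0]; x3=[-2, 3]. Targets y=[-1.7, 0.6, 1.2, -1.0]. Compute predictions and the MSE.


ŷ0 = (-0.8)·(4) + (-0.8)·(0) + 1.2 = -2.0
ŷ1 = (-0.8)·(-2) + (-0.8)·(4) + 1.2 = -0.4
ŷ2 = (-0.8)·(0) + (-0.8)·(0) + 1.2 = 1.2
ŷ3 = (-0.8)·(-2) + (-0.8)·(3) + 1.2 = 0.4
errors² = [0.09, 1.0, 0.0, 1.96]
MSE = 3.0500/4 = 0.7625

0.7625


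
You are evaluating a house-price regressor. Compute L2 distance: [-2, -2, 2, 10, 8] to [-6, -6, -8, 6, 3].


d = √((-2+ 6)² + (-2+ 6)² + (2+ 8)² + (10-6)² + (8-3)²)
  = √(16 + 16 + 100 + 16 + 25)
  = √173 = 13.1529

13.1529


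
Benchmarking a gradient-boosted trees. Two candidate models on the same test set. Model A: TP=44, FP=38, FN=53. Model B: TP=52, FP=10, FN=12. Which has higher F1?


Model A: P=44/82=0.5366, R=44/97=0.4536, F1=2PR/(P+R)=2TP/(2TP+FP+FN)=88/179=0.4916
Model B: P=52/62=0.8387, R=52/64=0.8125, F1=2PR/(P+R)=2TP/(2TP+FP+FN)=104/126=0.8254
0.4916 < 0.8254 → Model B

Model B


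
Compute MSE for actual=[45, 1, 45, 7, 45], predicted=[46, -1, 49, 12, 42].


Squared errors: (45-46)²=1, (1+ 1)²=4, (45-49)²=16, (7-12)²=25, (45-42)²=9
Sum = 55
MSE = 55/5 = 11

11


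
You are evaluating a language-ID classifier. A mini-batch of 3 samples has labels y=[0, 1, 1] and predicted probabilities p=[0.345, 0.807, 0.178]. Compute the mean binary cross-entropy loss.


L[0] = -ln(1-0.345) = -ln(0.655) = 0.4231
L[1] = -ln(0.807) = 0.2144
L[2] = -ln(0.178) = 1.726
mean = (0.4231 + 0.2144 + 1.726)/3 = 0.7878

0.7878


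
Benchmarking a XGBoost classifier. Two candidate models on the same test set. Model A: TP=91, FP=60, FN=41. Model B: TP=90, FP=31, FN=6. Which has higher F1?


Model A: P=91/151=0.6026, R=91/132=0.6894, F1=2PR/(P+R)=2TP/(2TP+FP+FN)=182/283=0.6431
Model B: P=90/121=0.7438, R=90/96=0.9375, F1=2PR/(P+R)=2TP/(2TP+FP+FN)=180/217=0.8295
0.6431 < 0.8295 → Model B

Model B


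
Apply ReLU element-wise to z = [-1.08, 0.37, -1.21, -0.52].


ReLU(-1.08) = max(0, -1.08) = 0.0
ReLU(0.37) = max(0, 0.37) = 0.37
ReLU(-1.21) = max(0, -1.21) = 0.0
ReLU(-0.52) = max(0, -0.52) = 0.0
result = [0.0, 0.37, 0.0, 0.0]

[0.0, 0.37, 0.0, 0.0]


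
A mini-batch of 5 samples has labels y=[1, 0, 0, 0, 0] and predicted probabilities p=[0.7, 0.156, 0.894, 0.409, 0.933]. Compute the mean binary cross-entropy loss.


L[0] = -ln(0.7) = 0.3567
L[1] = -ln(1-0.156) = -ln(0.844) = 0.1696
L[2] = -ln(1-0.894) = -ln(0.106) = 2.2443
L[3] = -ln(1-0.409) = -ln(0.591) = 0.5259
L[4] = -ln(1-0.933) = -ln(0.067) = 2.7031
mean = (0.3567 + 0.1696 + 2.2443 + 0.5259 + 2.7031)/5 = 1.1999

1.1999


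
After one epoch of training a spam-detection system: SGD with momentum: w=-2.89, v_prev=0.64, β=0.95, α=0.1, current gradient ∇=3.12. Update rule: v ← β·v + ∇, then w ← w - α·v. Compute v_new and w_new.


v_new = 0.95·0.64 + 3.12 = 0.608 + 3.12 = 3.728
w_new = -2.89 - 0.1·3.728 = -2.89 - 0.3728 = -3.2628

v_new=3.728, w_new=-3.2628


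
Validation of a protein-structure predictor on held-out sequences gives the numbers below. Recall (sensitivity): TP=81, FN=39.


Recall = TP/(TP+FN)
= 81/(81+39)
= 81/120 = 67.5%

67.5%


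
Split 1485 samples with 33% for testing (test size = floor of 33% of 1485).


Test = ⌊1485·33/100⌋ = 490
Train = 1485 - 490 = 995

Train: 995, Test: 490


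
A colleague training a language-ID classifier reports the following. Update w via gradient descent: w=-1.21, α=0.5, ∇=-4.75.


w_new = w - α·∇
= -1.21 - 0.5·-4.75
= -1.21 + 2.375
= 1.165

1.165


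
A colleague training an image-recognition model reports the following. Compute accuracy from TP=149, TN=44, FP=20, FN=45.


Accuracy = (TP+TN)/(TP+TN+FP+FN)
= (149+44)/(258)
= 193/258 = 74.81%

74.81%


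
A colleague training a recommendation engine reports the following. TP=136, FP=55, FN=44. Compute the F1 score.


Precision = 136/191 = 0.712
Recall = 136/180 = 0.7556
F1 = 2·P·R/(P+R) = 2·TP/(2·TP+FP+FN) = 272/(272+55+44) = 272/371 = 0.7332

0.7332


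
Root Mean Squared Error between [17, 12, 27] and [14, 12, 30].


MSE = 18/3 = 6
RMSE = √(18/3) = 2.4495

2.4495


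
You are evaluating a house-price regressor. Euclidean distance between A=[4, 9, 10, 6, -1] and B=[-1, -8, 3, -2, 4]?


d = √((4+ 1)² + (9+ 8)² + (10-3)² + (6+ 2)² + (-1-4)²)
  = √(25 + 289 + 49 + 64 + 25)
  = √452 = 21.2603

21.2603


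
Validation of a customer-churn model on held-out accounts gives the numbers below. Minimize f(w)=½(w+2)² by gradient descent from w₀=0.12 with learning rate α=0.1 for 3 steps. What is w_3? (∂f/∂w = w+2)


step 1: grad = 0.12+2 = 2.12; w = 0.12 - 0.1·(2.12) = -0.092
step 2: grad = -0.092+2 = 1.908; w = -0.092 - 0.1·(1.908) = -0.2828
step 3: grad = -0.2828+2 = 1.7172; w = -0.2828 - 0.1·(1.7172) = -0.45452

-0.45452


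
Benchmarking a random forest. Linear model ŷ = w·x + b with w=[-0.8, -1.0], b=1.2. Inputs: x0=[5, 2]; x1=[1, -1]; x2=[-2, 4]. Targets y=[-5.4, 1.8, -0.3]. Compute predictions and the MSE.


ŷ0 = (-0.8)·(5) + (-1.0)·(2) + 1.2 = -4.8
ŷ1 = (-0.8)·(1) + (-1.0)·(-1) + 1.2 = 1.4
ŷ2 = (-0.8)·(-2) + (-1.0)·(4) + 1.2 = -1.2
errors² = [0.36, 0.16, 0.81]
MSE = 1.3300/3 = 0.4433

0.4433


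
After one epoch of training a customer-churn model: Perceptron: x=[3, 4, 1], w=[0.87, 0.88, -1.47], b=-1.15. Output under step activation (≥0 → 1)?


z = (3)·(0.87) + (4)·(0.88) + (1)·(-1.47) - 1.15
  = 3.51
step(z) = 1 (z≥0)

1


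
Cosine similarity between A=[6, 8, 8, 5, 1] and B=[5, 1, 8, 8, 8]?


A·B = 6·5 + 8·1 + 8·8 + 5·8 + 1·8 = 150
‖A‖ = √190 = 13.784, ‖B‖ = √218 = 14.7648
cos = 150/(√190·√218) = 150/√41420 = 0.737

0.737


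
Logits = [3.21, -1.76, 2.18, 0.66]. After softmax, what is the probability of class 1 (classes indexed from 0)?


Exponentials: e^3.21=24.7791, e^-1.76=0.172, e^2.18=8.8463, e^0.66=1.9348
Sum = 35.7322
Softmax = [0.6935, 0.0048, 0.2476, 0.0541]
p[1] = 0.172/35.7322 = 0.0048

0.0048


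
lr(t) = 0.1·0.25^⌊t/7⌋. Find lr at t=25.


n_drops = ⌊25/7⌋ = 3
lr = 0.1·0.25^3 = 0.1·0.015625 = 0.0015625

0.0015625


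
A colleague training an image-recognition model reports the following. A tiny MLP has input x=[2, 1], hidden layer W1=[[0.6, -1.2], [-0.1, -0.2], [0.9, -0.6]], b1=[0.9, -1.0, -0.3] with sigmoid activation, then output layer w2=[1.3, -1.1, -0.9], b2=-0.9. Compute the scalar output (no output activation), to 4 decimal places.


z1[0] = (0.6)·(2) + (-1.2)·(1) + 0.9 = 0.9
z1[1] = (-0.1)·(2) + (-0.2)·(1) - 1.0 = -1.4
z1[2] = (0.9)·(2) + (-0.6)·(1) - 0.3 = 0.9
h = sigmoid(z1) = [0.7109, 0.1978, 0.7109]
output = (1.3)·(0.7109) + (-1.1)·(0.1978) + (-0.9)·(0.7109) - 0.9 = -0.8332

-0.8332


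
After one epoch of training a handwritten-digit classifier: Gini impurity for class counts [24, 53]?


Probabilities: [24/77, 53/77] ≈ [0.3117, 0.6883]
Σpᵢ² = (576 + 2809)/77² = 3385/5929
Gini = 1 - Σpᵢ² = 1 - 3385/5929 = 0.4291

0.4291


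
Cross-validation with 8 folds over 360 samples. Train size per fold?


Fold size = 360/8 = 45
Training per fold = 360 - 45 = 315

315


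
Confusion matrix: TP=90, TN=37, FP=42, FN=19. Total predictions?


Total = TP + TN + FP + FN
= 90 + 37 + 42 + 19
= 188
(Predicted positive: 132, predicted negative: 56)

188


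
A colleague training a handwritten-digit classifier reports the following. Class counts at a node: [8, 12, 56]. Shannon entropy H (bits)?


Probabilities: [8/76, 12/76, 56/76] ≈ [0.1053, 0.1579, 0.7368]
H = -((8/76)·log₂(8/76) + (12/76)·log₂(12/76) + (56/76)·log₂(56/76))
  = 1.087 bits

1.087 bits


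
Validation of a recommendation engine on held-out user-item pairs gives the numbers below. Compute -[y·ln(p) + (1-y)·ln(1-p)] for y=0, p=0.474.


BCE = -[y·ln(p) + (1-y)·ln(1-p)]
= -0 - 1·ln(1-0.474)
= -ln(0.526) = 0.6425

0.6425


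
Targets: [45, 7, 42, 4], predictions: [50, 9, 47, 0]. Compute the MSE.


Squared errors: (45-50)²=25, (7-9)²=4, (42-47)²=25, (4-0)²=16
Sum = 70
MSE = 70/4 = 35/2

35/2


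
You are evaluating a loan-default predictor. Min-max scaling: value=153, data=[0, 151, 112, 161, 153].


min=0, max=161
(153-0)/(161-0) = 153/161 = 0.9503

0.9503


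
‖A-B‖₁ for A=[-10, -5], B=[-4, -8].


d = |-10+ 4| + |-5+ 8|
  = 6 + 3
  = 9

9


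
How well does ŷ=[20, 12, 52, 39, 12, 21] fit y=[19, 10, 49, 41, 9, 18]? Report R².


ȳ = 24.3333
SS_res = Σ(y-ŷ)² = 36
SS_tot = Σ(y-ȳ)² = 1395.33
R² = 1 - SS_res/SS_tot = 1 - 0.0258 = 0.9742

0.9742


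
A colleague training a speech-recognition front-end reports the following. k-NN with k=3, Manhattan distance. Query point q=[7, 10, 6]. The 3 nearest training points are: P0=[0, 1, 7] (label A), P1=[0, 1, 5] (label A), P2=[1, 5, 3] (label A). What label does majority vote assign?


d(q,P0) = 17  (label A)
d(q,P1) = 17  (label A)
d(q,P2) = 14  (label A)
Votes: A=3, B=0
Majority → A

A


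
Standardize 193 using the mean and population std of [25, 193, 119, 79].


μ = 104, σ = 61.2617
z = (193 - 104)/61.2617 = 1.4528

1.4528


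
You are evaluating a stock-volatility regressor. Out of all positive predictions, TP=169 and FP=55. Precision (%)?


Precision = TP/(TP+FP)
= 169/(169+55)
= 169/224 = 75.45%

75.45%


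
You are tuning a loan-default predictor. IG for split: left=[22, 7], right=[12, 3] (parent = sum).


Parent = [34, 10], H_parent = 0.7732
H_left = 0.7973 (n=29), H_right = 0.7219 (n=15)
H_children = (29/44)·0.7973 + (15/44)·0.7219 = 0.7716
IG = 0.7732 - 0.7716 = 0.0016

0.0016


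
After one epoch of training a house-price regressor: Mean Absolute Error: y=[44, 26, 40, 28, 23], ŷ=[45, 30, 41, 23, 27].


Absolute errors: |44-45|=1, |26-30|=4, |40-41|=1, |28-23|=5, |23-27|=4
Sum = 15
MAE = 15/5 = 3

3


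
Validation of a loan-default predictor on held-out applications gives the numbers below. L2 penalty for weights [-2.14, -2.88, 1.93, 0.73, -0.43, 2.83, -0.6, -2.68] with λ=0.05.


‖w‖₂² = (-2.14)² + (-2.88)² + (1.93)² + (0.73)² + (-0.43)² + (2.83)² + (-0.6)² + (-2.68)²
     = 4.5796 + 8.2944 + 3.7249 + 0.5329 + 0.1849 + 8.0089 + 0.36 + 7.1824
     = 32.868
λ·‖w‖₂² = 0.05·32.868 = 1.6434

1.6434


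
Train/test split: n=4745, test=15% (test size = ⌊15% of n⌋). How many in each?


Test = ⌊4745·15/100⌋ = 711
Train = 4745 - 711 = 4034

Train: 4034, Test: 711


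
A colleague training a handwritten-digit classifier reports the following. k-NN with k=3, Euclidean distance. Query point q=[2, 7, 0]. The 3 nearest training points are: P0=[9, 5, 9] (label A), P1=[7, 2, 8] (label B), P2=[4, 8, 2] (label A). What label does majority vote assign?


d(q,P0) = 11.5758  (label A)
d(q,P1) = 10.6771  (label B)
d(q,P2) = 3.0  (label A)
Votes: A=2, B=1
Majority → A

A


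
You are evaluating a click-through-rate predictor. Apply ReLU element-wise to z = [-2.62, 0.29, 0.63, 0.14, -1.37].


ReLU(-2.62) = max(0, -2.62) = 0.0
ReLU(0.29) = max(0, 0.29) = 0.29
ReLU(0.63) = max(0, 0.63) = 0.63
ReLU(0.14) = max(0, 0.14) = 0.14
ReLU(-1.37) = max(0, -1.37) = 0.0
result = [0.0, 0.29, 0.63, 0.14, 0.0]

[0.0, 0.29, 0.63, 0.14, 0.0]


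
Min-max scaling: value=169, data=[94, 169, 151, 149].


min=94, max=169
(169-94)/(169-94) = 75/75 = 1.0

1.0


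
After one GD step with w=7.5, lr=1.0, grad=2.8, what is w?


w_new = w - α·∇
= 7.5 - 1.0·2.8
= 7.5 - 2.8
= 4.7

4.7


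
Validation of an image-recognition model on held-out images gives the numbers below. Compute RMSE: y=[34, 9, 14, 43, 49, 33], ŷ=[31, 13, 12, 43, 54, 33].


MSE = 54/6 = 9
RMSE = √(54/6) = 3.0

3.0


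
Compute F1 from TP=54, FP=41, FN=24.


Precision = 54/95 = 0.5684
Recall = 54/78 = 0.6923
F1 = 2·P·R/(P+R) = 2·TP/(2·TP+FP+FN) = 108/(108+41+24) = 108/173 = 0.6243

0.6243


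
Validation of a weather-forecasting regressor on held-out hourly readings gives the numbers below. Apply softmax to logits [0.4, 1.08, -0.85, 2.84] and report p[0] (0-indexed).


Exponentials: e^0.4=1.4918, e^1.08=2.9447, e^-0.85=0.4274, e^2.84=17.1158
Sum = 21.9797
Softmax = [0.0679, 0.134, 0.0194, 0.7787]
p[0] = 1.4918/21.9797 = 0.0679

0.0679


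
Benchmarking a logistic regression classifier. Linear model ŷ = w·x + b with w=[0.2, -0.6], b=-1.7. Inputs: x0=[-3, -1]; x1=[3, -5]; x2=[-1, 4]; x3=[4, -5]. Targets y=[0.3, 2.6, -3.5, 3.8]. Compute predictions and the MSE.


ŷ0 = (0.2)·(-3) + (-0.6)·(-1) - 1.7 = -1.7
ŷ1 = (0.2)·(3) + (-0.6)·(-5) - 1.7 = 1.9
ŷ2 = (0.2)·(-1) + (-0.6)·(4) - 1.7 = -4.3
ŷ3 = (0.2)·(4) + (-0.6)·(-5) - 1.7 = 2.1
errors² = [4.0, 0.49, 0.64, 2.89]
MSE = 8.0200/4 = 2.005

2.005


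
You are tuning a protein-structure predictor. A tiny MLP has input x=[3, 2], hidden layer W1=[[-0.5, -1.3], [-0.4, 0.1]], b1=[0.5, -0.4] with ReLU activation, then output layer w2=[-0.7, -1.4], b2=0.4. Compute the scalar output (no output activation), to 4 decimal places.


z1[0] = (-0.5)·(3) + (-1.3)·(2) + 0.5 = -3.6
z1[1] = (-0.4)·(3) + (0.1)·(2) - 0.4 = -1.4
h = ReLU(z1) = [0.0, 0.0]
output = (-0.7)·(0.0) + (-1.4)·(0.0) + 0.4 = 0.4

0.4


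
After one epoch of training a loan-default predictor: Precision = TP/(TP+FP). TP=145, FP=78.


Precision = TP/(TP+FP)
= 145/(145+78)
= 145/223 = 65.02%

65.02%


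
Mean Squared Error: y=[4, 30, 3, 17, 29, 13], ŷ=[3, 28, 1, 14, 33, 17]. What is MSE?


Squared errors: (4-3)²=1, (30-28)²=4, (3-1)²=4, (17-14)²=9, (29-33)²=16, (13-17)²=16
Sum = 50
MSE = 50/6 = 25/3

25/3


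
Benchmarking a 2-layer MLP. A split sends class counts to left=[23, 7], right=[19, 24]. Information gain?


Parent = [42, 31], H_parent = 0.9836
H_left = 0.7838 (n=30), H_right = 0.9902 (n=43)
H_children = (30/73)·0.7838 + (43/73)·0.9902 = 0.9054
IG = 0.9836 - 0.9054 = 0.0782

0.0782


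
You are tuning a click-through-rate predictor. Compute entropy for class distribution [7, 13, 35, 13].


Probabilities: [7/68, 13/68, 35/68, 13/68] ≈ [0.1029, 0.1912, 0.5147, 0.1912]
H = -((7/68)·log₂(7/68) + (13/68)·log₂(13/68) + (35/68)·log₂(35/68) + (13/68)·log₂(13/68))
  = 1.7435 bits

1.7435 bits


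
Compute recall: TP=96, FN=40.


Recall = TP/(TP+FN)
= 96/(96+40)
= 96/136 = 70.59%

70.59%
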